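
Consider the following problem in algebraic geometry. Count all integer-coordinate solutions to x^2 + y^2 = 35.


Systematically check integer values of x where x^2 <= 35.
For each valid x, check if 35 - x^2 is a perfect square.
Total integer solutions found: 0

0


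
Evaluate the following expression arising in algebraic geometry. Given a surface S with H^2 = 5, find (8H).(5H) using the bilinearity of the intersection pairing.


Using bilinearity of the intersection pairing on a surface S:
(aH).(bH) = ab * (H.H)
We have H^2 = 5.
D.E = (8H).(5H) = 8*5*5
= 40*5
= 200

200


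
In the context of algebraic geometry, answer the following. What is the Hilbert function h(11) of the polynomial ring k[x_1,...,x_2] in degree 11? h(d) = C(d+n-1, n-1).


The Hilbert function for the polynomial ring in 2 variables is:
h(d) = C(d+n-1, n-1)
h(11) = C(11+2-1, 2-1) = C(12, 1)
= 12! / (1! * 11!)
= 12

12


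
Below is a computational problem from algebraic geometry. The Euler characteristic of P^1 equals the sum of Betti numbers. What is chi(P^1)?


The complex projective space P^1 has one cell in each even real dimension 0, 2, ..., 2.
The cohomology groups are H^{2k}(P^1) = Z for k = 0,...,1, and 0 otherwise.
Euler characteristic = sum of Betti numbers = 1 per even-dimensional cohomology group.
chi(P^1) = 1 + 1 = 2

2


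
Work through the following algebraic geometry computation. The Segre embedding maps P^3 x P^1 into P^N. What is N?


The Segre embedding maps P^m x P^n into P^N via
all products of coordinates from each factor.
N = (m+1)(n+1) - 1
N = (3+1)(1+1) - 1
N = 4*2 - 1
N = 8 - 1 = 7

7


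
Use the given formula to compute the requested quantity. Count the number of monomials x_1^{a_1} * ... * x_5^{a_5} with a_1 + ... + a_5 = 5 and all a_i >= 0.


The number of degree-5 monomials in 5 variables is C(d+n-1, n-1).
= C(5+5-1, 5-1) = C(9, 4)
= 126

126


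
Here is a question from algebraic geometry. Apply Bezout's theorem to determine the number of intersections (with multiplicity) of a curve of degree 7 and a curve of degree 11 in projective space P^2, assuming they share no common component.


Bezout's theorem states the intersection count equals the product of degrees.
Intersection count = 7 * 11 = 77

77


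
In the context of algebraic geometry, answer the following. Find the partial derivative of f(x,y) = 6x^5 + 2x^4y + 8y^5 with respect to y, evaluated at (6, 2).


df/dy = 2*x^4 + 5*8*y^4
At (6,2): 2*6^4 + 5*8*2^4
= 2592 + 640
= 3232

3232


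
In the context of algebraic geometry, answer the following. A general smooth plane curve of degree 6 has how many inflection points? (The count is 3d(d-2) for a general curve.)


For a general smooth plane curve C of degree d, the inflection points are
the intersection of C with its Hessian curve, which has degree 3(d-2).
By Bezout, the total intersection number is d * 3(d-2) = 6 * 12 = 72.
For a general curve every flex is ordinary, so each contributes
multiplicity 1 to C·Hess(C), and the number of distinct inflection
points is 3d(d-2).
Inflection points = 3*6*(6-2) = 3*6*4 = 72

72


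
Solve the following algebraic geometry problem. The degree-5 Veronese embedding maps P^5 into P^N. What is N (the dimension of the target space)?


The Veronese embedding v_d: P^n -> P^N maps each point to all
degree-d monomials in n+1 homogeneous coordinates.
N = C(n+d, d) - 1
N = C(5+5, 5) - 1
N = C(10, 5) - 1
C(10, 5) = 252
N = 252 - 1 = 251

251


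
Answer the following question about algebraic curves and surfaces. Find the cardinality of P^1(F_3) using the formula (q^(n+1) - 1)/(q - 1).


P^1(F_3) has (q^(n+1) - 1)/(q - 1) points.
= 3^1 + 3^0
= 3 + 1
= 4

4


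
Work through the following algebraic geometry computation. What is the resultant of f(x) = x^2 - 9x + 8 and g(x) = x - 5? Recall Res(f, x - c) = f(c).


For Res(f, x - c), we evaluate f at x = c.
f(5) = 5^2 - 9*5 + 8
= 25 - 45 + 8
= -20 + 8 = -12
Res(f, g) = -12

-12


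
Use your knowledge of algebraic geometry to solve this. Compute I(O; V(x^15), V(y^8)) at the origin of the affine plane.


The intersection multiplicity of V(x^a) and V(y^b) at the origin is:
I(O; V(x^15), V(y^8)) = dim_k(k[x,y]/(x^15, y^8))
A basis for k[x,y]/(x^15, y^8) is the set of monomials x^i * y^j
where 0 <= i < 15 and 0 <= j < 8.
The number of such monomials is 15 * 8 = 120

120


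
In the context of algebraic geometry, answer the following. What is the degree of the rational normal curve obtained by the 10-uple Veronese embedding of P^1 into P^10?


The rational normal curve in P^10 is the image of P^1 under the 10-uple Veronese.
A general hyperplane in P^10 pulls back to a degree-10 form on P^1, which has 10 zeros,
so the curve meets a general hyperplane in 10 points. Degree = 10.

10


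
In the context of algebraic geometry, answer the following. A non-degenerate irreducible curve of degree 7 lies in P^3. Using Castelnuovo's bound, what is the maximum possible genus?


Castelnuovo's bound: write d - 1 = m(r-1) + epsilon with 0 <= epsilon < r-1.
d - 1 = 7 - 1 = 6
r - 1 = 3 - 1 = 2
6 = 3*2 + 0, so m = 3, epsilon = 0
pi(d, r) = m(m-1)(r-1)/2 + m*epsilon
= 3*2*2/2 + 3*0
= 12/2 + 0
= 6 + 0 = 6

6


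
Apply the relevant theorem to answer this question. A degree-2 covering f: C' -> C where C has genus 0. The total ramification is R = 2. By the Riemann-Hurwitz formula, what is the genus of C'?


Riemann-Hurwitz formula: 2g' - 2 = d(2g - 2) + R
Given: d = 2, g = 0, R = 2
2g' - 2 = 2*(2*0 - 2) + 2
2g' - 2 = 2*(-2) + 2
2g' - 2 = -4 + 2 = -2
2g' = 0
g' = 0

0


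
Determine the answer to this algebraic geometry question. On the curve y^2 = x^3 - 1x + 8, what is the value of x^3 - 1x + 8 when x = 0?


Compute x^3 - 1x + 8 at x = 0:
x^3 = 0^3 = 0
(-1)*x = (-1)*0 = 0
Sum: 0 + 0 + 8 = 8

8


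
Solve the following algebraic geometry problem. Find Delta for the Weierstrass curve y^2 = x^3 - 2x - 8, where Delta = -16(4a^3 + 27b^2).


Compute each component:
4a^3 = 4*(-2)^3 = 4*(-8) = -32
27b^2 = 27*(-8)^2 = 27*64 = 1728
4a^3 + 27b^2 = -32 + 1728 = 1696
Delta = -16*1696 = -27136

-27136


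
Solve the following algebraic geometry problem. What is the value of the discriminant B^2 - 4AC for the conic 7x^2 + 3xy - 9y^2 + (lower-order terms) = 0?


The discriminant of a conic Ax^2 + Bxy + Cy^2 + ... = 0 is B^2 - 4AC.
B^2 = 3^2 = 9
4AC = 4*7*(-9) = -252
Discriminant = 9 + 252 = 261

261


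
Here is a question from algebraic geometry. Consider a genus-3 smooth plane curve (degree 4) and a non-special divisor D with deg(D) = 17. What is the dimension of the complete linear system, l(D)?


First, compute the genus of a smooth plane curve of degree 4:
g = (d-1)(d-2)/2 = (4-1)(4-2)/2 = 3
For a non-special divisor D (i.e., h^1(D) = 0), Riemann-Roch gives:
l(D) = deg(D) - g + 1
Since deg(D) = 17 >= 2g - 1 = 5, D is non-special.
l(D) = 17 - 3 + 1 = 15

15


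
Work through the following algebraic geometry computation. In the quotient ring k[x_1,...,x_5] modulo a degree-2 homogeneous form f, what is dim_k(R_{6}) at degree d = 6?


For R = k[x_1,...,x_n]/(f) with f homogeneous of degree e:
The Hilbert series is (1 - t^e)/(1 - t)^n.
So h(d) = C(d+n-1, n-1) - C(d-e+n-1, n-1) for d >= e.
With n=5, e=2, d=6:
C(6+5-1, 5-1) = C(10, 4) = 210
C(6-2+5-1, 5-1) = C(8, 4) = 70
h(6) = 210 - 70 = 140

140


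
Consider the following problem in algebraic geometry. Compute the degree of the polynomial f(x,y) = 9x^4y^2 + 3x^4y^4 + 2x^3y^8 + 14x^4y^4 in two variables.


Examine each term for its total degree (sum of exponents).
  Term '9x^4y^2' has total degree 4+2 = 6.
  Term '3x^4y^4' has total degree 4+4 = 8.
  Term '2x^3y^8' has total degree 3+8 = 11.
  Term '14x^4y^4' has total degree 4+4 = 8.
The maximum total degree among all terms is 11.

11


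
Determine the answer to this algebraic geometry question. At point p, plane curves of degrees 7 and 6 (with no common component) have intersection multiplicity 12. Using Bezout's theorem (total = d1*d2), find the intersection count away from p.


By Bezout's theorem, the total intersection number is d1 * d2.
Total = 7 * 6 = 42
Intersection multiplicity at p = 12
Remaining intersections = 42 - 12 = 30

30


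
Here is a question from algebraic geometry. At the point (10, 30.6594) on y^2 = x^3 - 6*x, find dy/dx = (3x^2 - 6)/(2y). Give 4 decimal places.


Using implicit differentiation of y^2 = x^3 - 6*x:
2y * dy/dx = 3x^2 - 6
dy/dx = (3x^2 - 6)/(2y)
Numerator: 3*10^2 - 6 = 294
Denominator: 2*30.6594 = 61.3188
dy/dx = 294/61.3188 = 4.7946

4.7946


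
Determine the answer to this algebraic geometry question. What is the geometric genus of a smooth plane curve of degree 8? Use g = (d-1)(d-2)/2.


Using the genus formula for smooth plane curves:
g = (d-1)(d-2)/2
g = (8-1)(8-2)/2
g = 7*6/2
g = 42/2 = 21

21


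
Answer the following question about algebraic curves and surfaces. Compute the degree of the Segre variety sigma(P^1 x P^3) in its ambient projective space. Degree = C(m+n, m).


The degree of the Segre variety P^1 x P^3 is C(m+n, m).
= C(4, 1)
= 4

4


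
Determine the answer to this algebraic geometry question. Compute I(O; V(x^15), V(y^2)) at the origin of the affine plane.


The intersection multiplicity of V(x^a) and V(y^b) at the origin is:
I(O; V(x^15), V(y^2)) = dim_k(k[x,y]/(x^15, y^2))
A basis for k[x,y]/(x^15, y^2) is the set of monomials x^i * y^j
where 0 <= i < 15 and 0 <= j < 2.
The number of such monomials is 15 * 2 = 30

30


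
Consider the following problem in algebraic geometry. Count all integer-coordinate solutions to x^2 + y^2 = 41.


Systematically check integer values of x where x^2 <= 41.
For each valid x, check if 41 - x^2 is a perfect square.
x=4: 41 - 16 = 25, sqrt = 5 (valid)
x=5: 41 - 25 = 16, sqrt = 4 (valid)
Total integer solutions found: 8

8


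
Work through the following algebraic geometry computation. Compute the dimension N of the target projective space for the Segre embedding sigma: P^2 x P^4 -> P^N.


The Segre embedding maps P^m x P^n into P^N via
all products of coordinates from each factor.
N = (m+1)(n+1) - 1
N = (2+1)(4+1) - 1
N = 3*5 - 1
N = 15 - 1 = 14

14


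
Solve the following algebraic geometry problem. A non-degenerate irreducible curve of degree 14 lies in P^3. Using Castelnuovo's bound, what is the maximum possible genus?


Castelnuovo's bound: write d - 1 = m(r-1) + epsilon with 0 <= epsilon < r-1.
d - 1 = 14 - 1 = 13
r - 1 = 3 - 1 = 2
13 = 6*2 + 1, so m = 6, epsilon = 1
pi(d, r) = m(m-1)(r-1)/2 + m*epsilon
= 6*5*2/2 + 6*1
= 60/2 + 6
= 30 + 6 = 36

36


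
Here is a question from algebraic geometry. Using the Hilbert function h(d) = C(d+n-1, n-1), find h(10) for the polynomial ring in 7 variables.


The Hilbert function for the polynomial ring in 7 variables is:
h(d) = C(d+n-1, n-1)
h(10) = C(10+7-1, 7-1) = C(16, 6)
= 16! / (6! * 10!)
= 8008

8008


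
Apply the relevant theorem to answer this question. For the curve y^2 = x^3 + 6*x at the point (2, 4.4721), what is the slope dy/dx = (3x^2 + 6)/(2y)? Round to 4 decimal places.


Using implicit differentiation of y^2 = x^3 + 6*x:
2y * dy/dx = 3x^2 + 6
dy/dx = (3x^2 + 6)/(2y)
Numerator: 3*2^2 + 6 = 18
Denominator: 2*4.4721 = 8.9442
dy/dx = 18/8.9442 = 2.0125

2.0125


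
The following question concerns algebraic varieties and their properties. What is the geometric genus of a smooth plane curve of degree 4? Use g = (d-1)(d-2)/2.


Using the genus formula for smooth plane curves:
g = (d-1)(d-2)/2
g = (4-1)(4-2)/2
g = 3*2/2
g = 6/2 = 3

3


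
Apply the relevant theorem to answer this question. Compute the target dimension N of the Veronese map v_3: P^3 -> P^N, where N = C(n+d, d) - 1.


The Veronese embedding v_d: P^n -> P^N maps each point to all
degree-d monomials in n+1 homogeneous coordinates.
N = C(n+d, d) - 1
N = C(3+3, 3) - 1
N = C(6, 3) - 1
C(6, 3) = 20
N = 20 - 1 = 19

19


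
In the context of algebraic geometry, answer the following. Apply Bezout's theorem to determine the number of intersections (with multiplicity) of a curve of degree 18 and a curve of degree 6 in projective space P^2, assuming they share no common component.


Bezout's theorem states the intersection count equals the product of degrees.
Intersection count = 18 * 6 = 108

108


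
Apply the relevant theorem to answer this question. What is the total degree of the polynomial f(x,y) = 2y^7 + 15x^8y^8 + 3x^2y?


Examine each term for its total degree (sum of exponents).
  Term '2y^7' has total degree 0+7 = 7.
  Term '15x^8y^8' has total degree 8+8 = 16.
  Term '3x^2y' has total degree 2+1 = 3.
The maximum total degree among all terms is 16.

16


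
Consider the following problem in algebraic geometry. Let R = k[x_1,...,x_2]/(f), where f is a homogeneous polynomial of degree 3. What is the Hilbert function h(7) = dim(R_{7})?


For R = k[x_1,...,x_n]/(f) with f homogeneous of degree e:
The Hilbert series is (1 - t^e)/(1 - t)^n.
So h(d) = C(d+n-1, n-1) - C(d-e+n-1, n-1) for d >= e.
With n=2, e=3, d=7:
C(7+2-1, 2-1) = C(8, 1) = 8
C(7-3+2-1, 2-1) = C(5, 1) = 5
h(7) = 8 - 5 = 3

3


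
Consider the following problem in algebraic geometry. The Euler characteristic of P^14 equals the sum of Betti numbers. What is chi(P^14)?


The complex projective space P^14 has one cell in each even real dimension 0, 2, ..., 28.
The cohomology groups are H^{2k}(P^14) = Z for k = 0,...,14, and 0 otherwise.
Euler characteristic = sum of Betti numbers = 1 per even-dimensional cohomology group.
chi(P^14) = 14 + 1 = 15

15


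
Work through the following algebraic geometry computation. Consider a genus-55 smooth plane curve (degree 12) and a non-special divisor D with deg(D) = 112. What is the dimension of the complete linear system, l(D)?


First, compute the genus of a smooth plane curve of degree 12:
g = (d-1)(d-2)/2 = (12-1)(12-2)/2 = 55
For a non-special divisor D (i.e., h^1(D) = 0), Riemann-Roch gives:
l(D) = deg(D) - g + 1
Since deg(D) = 112 >= 2g - 1 = 109, D is non-special.
l(D) = 112 - 55 + 1 = 58

58


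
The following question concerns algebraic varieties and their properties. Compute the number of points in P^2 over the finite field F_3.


P^2(F_3) has (q^(n+1) - 1)/(q - 1) points.
= 3^2 + 3^1 + 3^0
= 9 + 3 + 1
= 13

13


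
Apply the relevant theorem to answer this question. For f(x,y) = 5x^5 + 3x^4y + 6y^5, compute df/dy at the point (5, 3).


df/dy = 3*x^4 + 5*6*y^4
At (5,3): 3*5^4 + 5*6*3^4
= 1875 + 2430
= 4305

4305


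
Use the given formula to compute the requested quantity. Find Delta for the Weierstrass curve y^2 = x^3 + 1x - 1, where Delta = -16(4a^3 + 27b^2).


Compute each component:
4a^3 = 4*1^3 = 4*1 = 4
27b^2 = 27*(-1)^2 = 27*1 = 27
4a^3 + 27b^2 = 4 + 27 = 31
Delta = -16*31 = -496

-496


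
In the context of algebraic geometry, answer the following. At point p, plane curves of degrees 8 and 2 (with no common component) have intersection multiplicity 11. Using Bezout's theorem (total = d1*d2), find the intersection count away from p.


By Bezout's theorem, the total intersection number is d1 * d2.
Total = 8 * 2 = 16
Intersection multiplicity at p = 11
Remaining intersections = 16 - 11 = 5

5


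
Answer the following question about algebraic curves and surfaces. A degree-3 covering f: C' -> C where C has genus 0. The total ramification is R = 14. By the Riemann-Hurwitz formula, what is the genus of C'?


Riemann-Hurwitz formula: 2g' - 2 = d(2g - 2) + R
Given: d = 3, g = 0, R = 14
2g' - 2 = 3*(2*0 - 2) + 14
2g' - 2 = 3*(-2) + 14
2g' - 2 = -6 + 14 = 8
2g' = 10
g' = 5

5


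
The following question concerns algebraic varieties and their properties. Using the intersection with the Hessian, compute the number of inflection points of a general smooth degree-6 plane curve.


For a general smooth plane curve C of degree d, the inflection points are
the intersection of C with its Hessian curve, which has degree 3(d-2).
By Bezout, the total intersection number is d * 3(d-2) = 6 * 12 = 72.
For a general curve every flex is ordinary, so each contributes
multiplicity 1 to C·Hess(C), and the number of distinct inflection
points is 3d(d-2).
Inflection points = 3*6*(6-2) = 3*6*4 = 72

72


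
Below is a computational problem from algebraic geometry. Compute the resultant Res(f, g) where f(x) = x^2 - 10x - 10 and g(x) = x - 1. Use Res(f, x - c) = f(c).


For Res(f, x - c), we evaluate f at x = c.
f(1) = 1^2 - 10*1 - 10
= 1 - 10 - 10
= -9 - 10 = -19
Res(f, g) = -19

-19


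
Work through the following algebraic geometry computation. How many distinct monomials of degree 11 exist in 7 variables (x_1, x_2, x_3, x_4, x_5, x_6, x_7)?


The number of degree-11 monomials in 7 variables is C(d+n-1, n-1).
= C(11+7-1, 7-1) = C(17, 6)
= 12376

12376


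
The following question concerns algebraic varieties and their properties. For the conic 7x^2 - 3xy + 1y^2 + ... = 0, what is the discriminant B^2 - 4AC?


The discriminant of a conic Ax^2 + Bxy + Cy^2 + ... = 0 is B^2 - 4AC.
B^2 = (-3)^2 = 9
4AC = 4*7*1 = 28
Discriminant = 9 - 28 = -19

-19


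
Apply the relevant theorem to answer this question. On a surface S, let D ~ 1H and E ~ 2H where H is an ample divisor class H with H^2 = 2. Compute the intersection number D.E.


Using bilinearity of the intersection pairing on a surface S:
(aH).(bH) = ab * (H.H)
We have H^2 = 2.
D.E = (1H).(2H) = 1*2*2
= 2*2
= 4

4


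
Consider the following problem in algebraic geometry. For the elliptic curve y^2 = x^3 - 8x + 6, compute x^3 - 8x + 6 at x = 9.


Compute x^3 - 8x + 6 at x = 9:
x^3 = 9^3 = 729
(-8)*x = (-8)*9 = -72
Sum: 729 - 72 + 6 = 663

663


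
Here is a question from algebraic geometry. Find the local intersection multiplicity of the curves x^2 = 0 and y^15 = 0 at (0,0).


The intersection multiplicity of V(x^a) and V(y^b) at the origin is:
I(O; V(x^2), V(y^15)) = dim_k(k[x,y]/(x^2, y^15))
A basis for k[x,y]/(x^2, y^15) is the set of monomials x^i * y^j
where 0 <= i < 2 and 0 <= j < 15.
The number of such monomials is 2 * 15 = 30

30


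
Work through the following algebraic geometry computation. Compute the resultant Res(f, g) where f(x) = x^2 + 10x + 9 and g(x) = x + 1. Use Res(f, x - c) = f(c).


For Res(f, x - c), we evaluate f at x = c.
f(-1) = (-1)^2 + 10*(-1) + 9
= 1 - 10 + 9
= -9 + 9 = 0
Res(f, g) = 0

0


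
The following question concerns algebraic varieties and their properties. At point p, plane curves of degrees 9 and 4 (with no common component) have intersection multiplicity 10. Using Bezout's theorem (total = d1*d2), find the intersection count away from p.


By Bezout's theorem, the total intersection number is d1 * d2.
Total = 9 * 4 = 36
Intersection multiplicity at p = 10
Remaining intersections = 36 - 10 = 26

26


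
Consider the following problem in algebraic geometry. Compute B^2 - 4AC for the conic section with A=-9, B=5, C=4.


The discriminant of a conic Ax^2 + Bxy + Cy^2 + ... = 0 is B^2 - 4AC.
B^2 = 5^2 = 25
4AC = 4*(-9)*4 = -144
Discriminant = 25 + 144 = 169

169


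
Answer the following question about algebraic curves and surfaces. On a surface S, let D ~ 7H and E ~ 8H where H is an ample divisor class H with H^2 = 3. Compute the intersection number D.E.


Using bilinearity of the intersection pairing on a surface S:
(aH).(bH) = ab * (H.H)
We have H^2 = 3.
D.E = (7H).(8H) = 7*8*3
= 56*3
= 168

168


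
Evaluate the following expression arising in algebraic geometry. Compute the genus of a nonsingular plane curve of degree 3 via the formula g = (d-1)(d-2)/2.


Using the genus formula for smooth plane curves:
g = (d-1)(d-2)/2
g = (3-1)(3-2)/2
g = 2*1/2
g = 2/2 = 1

1


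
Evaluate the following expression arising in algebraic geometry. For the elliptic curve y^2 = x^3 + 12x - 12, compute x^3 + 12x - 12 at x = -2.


Compute x^3 + 12x - 12 at x = -2:
x^3 = (-2)^3 = -8
12*x = 12*(-2) = -24
Sum: -8 - 24 - 12 = -44

-44


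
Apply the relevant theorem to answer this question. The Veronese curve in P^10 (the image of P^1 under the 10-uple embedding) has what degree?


The rational normal curve in P^10 is the image of P^1 under the 10-uple Veronese.
A general hyperplane in P^10 pulls back to a degree-10 form on P^1, which has 10 zeros,
so the curve meets a general hyperplane in 10 points. Degree = 10.

10


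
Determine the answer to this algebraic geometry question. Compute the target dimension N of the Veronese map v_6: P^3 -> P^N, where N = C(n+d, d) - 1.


The Veronese embedding v_d: P^n -> P^N maps each point to all
degree-d monomials in n+1 homogeneous coordinates.
N = C(n+d, d) - 1
N = C(3+6, 6) - 1
N = C(9, 6) - 1
C(9, 6) = 84
N = 84 - 1 = 83

83


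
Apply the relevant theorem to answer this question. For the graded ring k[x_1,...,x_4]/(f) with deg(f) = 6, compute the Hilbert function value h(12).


For R = k[x_1,...,x_n]/(f) with f homogeneous of degree e:
The Hilbert series is (1 - t^e)/(1 - t)^n.
So h(d) = C(d+n-1, n-1) - C(d-e+n-1, n-1) for d >= e.
With n=4, e=6, d=12:
C(12+4-1, 4-1) = C(15, 3) = 455
C(12-6+4-1, 4-1) = C(9, 3) = 84
h(12) = 455 - 84 = 371

371


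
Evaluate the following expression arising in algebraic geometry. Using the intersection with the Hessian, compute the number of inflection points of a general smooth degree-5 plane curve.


For a general smooth plane curve C of degree d, the inflection points are
the intersection of C with its Hessian curve, which has degree 3(d-2).
By Bezout, the total intersection number is d * 3(d-2) = 5 * 9 = 45.
For a general curve every flex is ordinary, so each contributes
multiplicity 1 to C·Hess(C), and the number of distinct inflection
points is 3d(d-2).
Inflection points = 3*5*(5-2) = 3*5*3 = 45

45


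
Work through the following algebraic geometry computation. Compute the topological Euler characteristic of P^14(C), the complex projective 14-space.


The complex projective space P^14 has one cell in each even real dimension 0, 2, ..., 28.
The cohomology groups are H^{2k}(P^14) = Z for k = 0,...,14, and 0 otherwise.
Euler characteristic = sum of Betti numbers = 1 per even-dimensional cohomology group.
chi(P^14) = 14 + 1 = 15

15


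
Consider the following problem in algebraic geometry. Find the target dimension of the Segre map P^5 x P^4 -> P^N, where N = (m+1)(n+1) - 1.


The Segre embedding maps P^m x P^n into P^N via
all products of coordinates from each factor.
N = (m+1)(n+1) - 1
N = (5+1)(4+1) - 1
N = 6*5 - 1
N = 30 - 1 = 29

29


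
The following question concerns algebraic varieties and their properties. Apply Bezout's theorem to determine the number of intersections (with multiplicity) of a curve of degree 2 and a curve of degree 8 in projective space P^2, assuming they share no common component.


Bezout's theorem states the intersection count equals the product of degrees.
Intersection count = 2 * 8 = 16

16


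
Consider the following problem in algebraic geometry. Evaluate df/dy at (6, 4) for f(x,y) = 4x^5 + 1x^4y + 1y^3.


df/dy = 1*x^4 + 3*1*y^2
At (6,4): 1*6^4 + 3*1*4^2
= 1296 + 48
= 1344

1344


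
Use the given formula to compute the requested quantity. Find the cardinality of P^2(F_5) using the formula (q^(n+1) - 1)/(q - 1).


P^2(F_5) has (q^(n+1) - 1)/(q - 1) points.
= 5^2 + 5^1 + 5^0
= 25 + 5 + 1
= 31

31


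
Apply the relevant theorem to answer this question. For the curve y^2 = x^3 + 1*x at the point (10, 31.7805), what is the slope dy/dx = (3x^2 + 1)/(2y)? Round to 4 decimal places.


Using implicit differentiation of y^2 = x^3 + 1*x:
2y * dy/dx = 3x^2 + 1
dy/dx = (3x^2 + 1)/(2y)
Numerator: 3*10^2 + 1 = 301
Denominator: 2*31.7805 = 63.561
dy/dx = 301/63.561 = 4.7356

4.7356


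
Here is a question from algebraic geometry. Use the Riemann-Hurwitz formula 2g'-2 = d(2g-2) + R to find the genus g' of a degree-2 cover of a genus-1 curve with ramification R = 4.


Riemann-Hurwitz formula: 2g' - 2 = d(2g - 2) + R
Given: d = 2, g = 1, R = 4
2g' - 2 = 2*(2*1 - 2) + 4
2g' - 2 = 2*0 + 4
2g' - 2 = 0 + 4 = 4
2g' = 6
g' = 3

3


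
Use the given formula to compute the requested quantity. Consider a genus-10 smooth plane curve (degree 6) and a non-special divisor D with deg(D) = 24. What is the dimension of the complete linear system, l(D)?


First, compute the genus of a smooth plane curve of degree 6:
g = (d-1)(d-2)/2 = (6-1)(6-2)/2 = 10
For a non-special divisor D (i.e., h^1(D) = 0), Riemann-Roch gives:
l(D) = deg(D) - g + 1
Since deg(D) = 24 >= 2g - 1 = 19, D is non-special.
l(D) = 24 - 10 + 1 = 15

15


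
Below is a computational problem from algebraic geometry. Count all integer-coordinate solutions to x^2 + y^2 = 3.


Systematically check integer values of x where x^2 <= 3.
For each valid x, check if 3 - x^2 is a perfect square.
Total integer solutions found: 0

0


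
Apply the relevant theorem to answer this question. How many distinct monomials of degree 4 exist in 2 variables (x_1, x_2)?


The number of degree-4 monomials in 2 variables is C(d+n-1, n-1).
= C(4+2-1, 2-1) = C(5, 1)
= 5

5


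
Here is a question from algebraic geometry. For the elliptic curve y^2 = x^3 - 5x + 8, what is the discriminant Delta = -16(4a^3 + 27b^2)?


Compute each component:
4a^3 = 4*(-5)^3 = 4*(-125) = -500
27b^2 = 27*8^2 = 27*64 = 1728
4a^3 + 27b^2 = -500 + 1728 = 1228
Delta = -16*1228 = -19648

-19648


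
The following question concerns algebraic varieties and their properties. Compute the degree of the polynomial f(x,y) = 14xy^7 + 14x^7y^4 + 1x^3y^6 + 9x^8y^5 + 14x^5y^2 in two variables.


Examine each term for its total degree (sum of exponents).
  Term '14xy^7' has total degree 1+7 = 8.
  Term '14x^7y^4' has total degree 7+4 = 11.
  Term '1x^3y^6' has total degree 3+6 = 9.
  Term '9x^8y^5' has total degree 8+5 = 13.
  Term '14x^5y^2' has total degree 5+2 = 7.
The maximum total degree among all terms is 13.

13


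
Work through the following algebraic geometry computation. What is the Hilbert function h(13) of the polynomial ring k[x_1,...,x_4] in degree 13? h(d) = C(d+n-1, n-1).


The Hilbert function for the polynomial ring in 4 variables is:
h(d) = C(d+n-1, n-1)
h(13) = C(13+4-1, 4-1) = C(16, 3)
= 16! / (3! * 13!)
= 560

560


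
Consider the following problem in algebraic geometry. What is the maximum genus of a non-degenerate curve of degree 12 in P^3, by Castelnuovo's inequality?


Castelnuovo's bound: write d - 1 = m(r-1) + epsilon with 0 <= epsilon < r-1.
d - 1 = 12 - 1 = 11
r - 1 = 3 - 1 = 2
11 = 5*2 + 1, so m = 5, epsilon = 1
pi(d, r) = m(m-1)(r-1)/2 + m*epsilon
= 5*4*2/2 + 5*1
= 40/2 + 5
= 20 + 5 = 25

25


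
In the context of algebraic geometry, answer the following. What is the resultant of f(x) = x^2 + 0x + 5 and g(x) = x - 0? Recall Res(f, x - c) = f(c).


For Res(f, x - c), we evaluate f at x = c.
f(0) = 0^2 + 0*0 + 5
= 0 + 0 + 5
= 0 + 5 = 5
Res(f, g) = 5

5


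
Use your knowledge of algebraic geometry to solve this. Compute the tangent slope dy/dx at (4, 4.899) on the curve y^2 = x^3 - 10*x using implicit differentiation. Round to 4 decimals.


Using implicit differentiation of y^2 = x^3 - 10*x:
2y * dy/dx = 3x^2 - 10
dy/dx = (3x^2 - 10)/(2y)
Numerator: 3*4^2 - 10 = 38
Denominator: 2*4.899 = 9.798
dy/dx = 38/9.798 = 3.8783

3.8783


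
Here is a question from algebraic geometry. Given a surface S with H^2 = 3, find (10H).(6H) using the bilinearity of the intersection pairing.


Using bilinearity of the intersection pairing on a surface S:
(aH).(bH) = ab * (H.H)
We have H^2 = 3.
D.E = (10H).(6H) = 10*6*3
= 60*3
= 180

180


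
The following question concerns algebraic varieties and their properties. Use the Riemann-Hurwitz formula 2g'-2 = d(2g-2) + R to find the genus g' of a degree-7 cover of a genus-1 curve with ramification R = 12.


Riemann-Hurwitz formula: 2g' - 2 = d(2g - 2) + R
Given: d = 7, g = 1, R = 12
2g' - 2 = 7*(2*1 - 2) + 12
2g' - 2 = 7*0 + 12
2g' - 2 = 0 + 12 = 12
2g' = 14
g' = 7

7


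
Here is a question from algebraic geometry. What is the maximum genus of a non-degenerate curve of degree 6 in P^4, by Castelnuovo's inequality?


Castelnuovo's bound: write d - 1 = m(r-1) + epsilon with 0 <= epsilon < r-1.
d - 1 = 6 - 1 = 5
r - 1 = 4 - 1 = 3
5 = 1*3 + 2, so m = 1, epsilon = 2
pi(d, r) = m(m-1)(r-1)/2 + m*epsilon
= 1*0*3/2 + 1*2
= 0/2 + 2
= 0 + 2 = 2

2


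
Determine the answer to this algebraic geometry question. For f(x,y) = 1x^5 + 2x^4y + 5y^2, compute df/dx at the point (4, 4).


df/dx = 5*1*x^4 + 4*2*x^3*y
At (4,4): 5*1*4^4 + 4*2*4^3*4
= 1280 + 2048
= 3328

3328


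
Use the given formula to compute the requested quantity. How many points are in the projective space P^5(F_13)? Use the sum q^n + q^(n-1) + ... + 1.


P^5(F_13) has (q^(n+1) - 1)/(q - 1) points.
= 13^5 + 13^4 + 13^3 + 13^2 + 13^1 + 13^0
= 371293 + 28561 + 2197 + 169 + 13 + 1
= 402234

402234


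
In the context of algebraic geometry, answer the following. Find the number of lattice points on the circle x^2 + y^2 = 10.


Systematically check integer values of x where x^2 <= 10.
For each valid x, check if 10 - x^2 is a perfect square.
x=1: 10 - 1 = 9, sqrt = 3 (valid)
x=3: 10 - 9 = 1, sqrt = 1 (valid)
Total integer solutions found: 8

8


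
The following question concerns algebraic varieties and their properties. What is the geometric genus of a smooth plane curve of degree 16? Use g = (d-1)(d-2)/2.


Using the genus formula for smooth plane curves:
g = (d-1)(d-2)/2
g = (16-1)(16-2)/2
g = 15*14/2
g = 210/2 = 105

105


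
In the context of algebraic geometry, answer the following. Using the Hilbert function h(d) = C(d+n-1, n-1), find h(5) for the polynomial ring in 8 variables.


The Hilbert function for the polynomial ring in 8 variables is:
h(d) = C(d+n-1, n-1)
h(5) = C(5+8-1, 8-1) = C(12, 7)
= 12! / (7! * 5!)
= 792

792


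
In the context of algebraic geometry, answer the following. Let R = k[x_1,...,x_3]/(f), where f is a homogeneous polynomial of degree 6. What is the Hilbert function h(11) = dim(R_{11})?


For R = k[x_1,...,x_n]/(f) with f homogeneous of degree e:
The Hilbert series is (1 - t^e)/(1 - t)^n.
So h(d) = C(d+n-1, n-1) - C(d-e+n-1, n-1) for d >= e.
With n=3, e=6, d=11:
C(11+3-1, 3-1) = C(13, 2) = 78
C(11-6+3-1, 3-1) = C(7, 2) = 21
h(11) = 78 - 21 = 57

57


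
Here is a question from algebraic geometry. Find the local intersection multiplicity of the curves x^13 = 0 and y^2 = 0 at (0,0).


The intersection multiplicity of V(x^a) and V(y^b) at the origin is:
I(O; V(x^13), V(y^2)) = dim_k(k[x,y]/(x^13, y^2))
A basis for k[x,y]/(x^13, y^2) is the set of monomials x^i * y^j
where 0 <= i < 13 and 0 <= j < 2.
The number of such monomials is 13 * 2 = 26

26


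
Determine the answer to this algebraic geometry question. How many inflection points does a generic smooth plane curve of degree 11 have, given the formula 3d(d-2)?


For a general smooth plane curve C of degree d, the inflection points are
the intersection of C with its Hessian curve, which has degree 3(d-2).
By Bezout, the total intersection number is d * 3(d-2) = 11 * 27 = 297.
For a general curve every flex is ordinary, so each contributes
multiplicity 1 to C·Hess(C), and the number of distinct inflection
points is 3d(d-2).
Inflection points = 3*11*(11-2) = 3*11*9 = 297

297


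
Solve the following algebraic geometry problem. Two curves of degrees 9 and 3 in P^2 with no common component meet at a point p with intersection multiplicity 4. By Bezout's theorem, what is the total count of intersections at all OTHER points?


By Bezout's theorem, the total intersection number is d1 * d2.
Total = 9 * 3 = 27
Intersection multiplicity at p = 4
Remaining intersections = 27 - 4 = 23

23


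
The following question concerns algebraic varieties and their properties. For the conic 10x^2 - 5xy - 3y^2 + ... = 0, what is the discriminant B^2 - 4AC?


The discriminant of a conic Ax^2 + Bxy + Cy^2 + ... = 0 is B^2 - 4AC.
B^2 = (-5)^2 = 25
4AC = 4*10*(-3) = -120
Discriminant = 25 + 120 = 145

145


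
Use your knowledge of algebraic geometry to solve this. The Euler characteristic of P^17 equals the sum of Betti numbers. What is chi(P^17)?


The complex projective space P^17 has one cell in each even real dimension 0, 2, ..., 34.
The cohomology groups are H^{2k}(P^17) = Z for k = 0,...,17, and 0 otherwise.
Euler characteristic = sum of Betti numbers = 1 per even-dimensional cohomology group.
chi(P^17) = 17 + 1 = 18

18


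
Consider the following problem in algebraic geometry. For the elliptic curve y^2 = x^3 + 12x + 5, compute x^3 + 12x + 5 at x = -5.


Compute x^3 + 12x + 5 at x = -5:
x^3 = (-5)^3 = -125
12*x = 12*(-5) = -60
Sum: -125 - 60 + 5 = -180

-180


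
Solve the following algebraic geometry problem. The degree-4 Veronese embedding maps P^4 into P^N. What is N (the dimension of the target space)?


The Veronese embedding v_d: P^n -> P^N maps each point to all
degree-d monomials in n+1 homogeneous coordinates.
N = C(n+d, d) - 1
N = C(4+4, 4) - 1
N = C(8, 4) - 1
C(8, 4) = 70
N = 70 - 1 = 69

69


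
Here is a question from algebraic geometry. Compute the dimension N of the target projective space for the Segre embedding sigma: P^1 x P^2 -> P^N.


The Segre embedding maps P^m x P^n into P^N via
all products of coordinates from each factor.
N = (m+1)(n+1) - 1
N = (1+1)(2+1) - 1
N = 2*3 - 1
N = 6 - 1 = 5

5


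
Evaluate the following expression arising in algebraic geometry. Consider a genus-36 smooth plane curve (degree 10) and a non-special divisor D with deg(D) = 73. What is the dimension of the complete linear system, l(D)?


First, compute the genus of a smooth plane curve of degree 10:
g = (d-1)(d-2)/2 = (10-1)(10-2)/2 = 36
For a non-special divisor D (i.e., h^1(D) = 0), Riemann-Roch gives:
l(D) = deg(D) - g + 1
Since deg(D) = 73 >= 2g - 1 = 71, D is non-special.
l(D) = 73 - 36 + 1 = 38

38


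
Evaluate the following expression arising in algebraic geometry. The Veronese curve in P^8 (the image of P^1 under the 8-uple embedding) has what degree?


The rational normal curve in P^8 is the image of P^1 under the 8-uple Veronese.
A general hyperplane in P^8 pulls back to a degree-8 form on P^1, which has 8 zeros,
so the curve meets a general hyperplane in 8 points. Degree = 8.

8


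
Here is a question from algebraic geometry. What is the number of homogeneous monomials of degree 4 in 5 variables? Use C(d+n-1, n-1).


The number of degree-4 monomials in 5 variables is C(d+n-1, n-1).
= C(4+5-1, 5-1) = C(8, 4)
= 70

70


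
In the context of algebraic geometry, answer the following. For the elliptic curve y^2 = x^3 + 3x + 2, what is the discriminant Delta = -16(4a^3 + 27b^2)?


Compute each component:
4a^3 = 4*3^3 = 4*27 = 108
27b^2 = 27*2^2 = 27*4 = 108
4a^3 + 27b^2 = 108 + 108 = 216
Delta = -16*216 = -3456

-3456


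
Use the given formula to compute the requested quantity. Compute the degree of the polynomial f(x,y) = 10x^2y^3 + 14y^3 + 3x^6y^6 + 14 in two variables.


Examine each term for its total degree (sum of exponents).
  Term '10x^2y^3' has total degree 2+3 = 5.
  Term '14y^3' has total degree 0+3 = 3.
  Term '3x^6y^6' has total degree 6+6 = 12.
  Term '14' has total degree 0+0 = 0.
The maximum total degree among all terms is 12.

12


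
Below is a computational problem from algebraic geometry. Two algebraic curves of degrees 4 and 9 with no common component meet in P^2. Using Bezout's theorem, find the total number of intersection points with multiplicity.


Bezout's theorem states the intersection count equals the product of degrees.
Intersection count = 4 * 9 = 36

36


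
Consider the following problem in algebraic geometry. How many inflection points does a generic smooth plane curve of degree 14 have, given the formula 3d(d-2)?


For a general smooth plane curve C of degree d, the inflection points are
the intersection of C with its Hessian curve, which has degree 3(d-2).
By Bezout, the total intersection number is d * 3(d-2) = 14 * 36 = 504.
For a general curve every flex is ordinary, so each contributes
multiplicity 1 to C·Hess(C), and the number of distinct inflection
points is 3d(d-2).
Inflection points = 3*14*(14-2) = 3*14*12 = 504

504


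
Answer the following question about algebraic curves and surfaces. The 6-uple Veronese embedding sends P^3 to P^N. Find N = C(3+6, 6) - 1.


The Veronese embedding v_d: P^n -> P^N maps each point to all
degree-d monomials in n+1 homogeneous coordinates.
N = C(n+d, d) - 1
N = C(3+6, 6) - 1
N = C(9, 6) - 1
C(9, 6) = 84
N = 84 - 1 = 83

83


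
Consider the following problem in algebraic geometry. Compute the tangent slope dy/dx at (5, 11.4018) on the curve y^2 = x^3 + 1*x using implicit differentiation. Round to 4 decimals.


Using implicit differentiation of y^2 = x^3 + 1*x:
2y * dy/dx = 3x^2 + 1
dy/dx = (3x^2 + 1)/(2y)
Numerator: 3*5^2 + 1 = 76
Denominator: 2*11.4018 = 22.8036
dy/dx = 76/22.8036 = 3.3328

3.3328


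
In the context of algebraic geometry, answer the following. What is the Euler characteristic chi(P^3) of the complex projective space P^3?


The complex projective space P^3 has one cell in each even real dimension 0, 2, ..., 6.
The cohomology groups are H^{2k}(P^3) = Z for k = 0,...,3, and 0 otherwise.
Euler characteristic = sum of Betti numbers = 1 per even-dimensional cohomology group.
chi(P^3) = 3 + 1 = 4

4


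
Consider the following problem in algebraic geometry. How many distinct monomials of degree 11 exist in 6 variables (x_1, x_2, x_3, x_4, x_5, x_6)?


The number of degree-11 monomials in 6 variables is C(d+n-1, n-1).
= C(11+6-1, 6-1) = C(16, 5)
= 4368

4368


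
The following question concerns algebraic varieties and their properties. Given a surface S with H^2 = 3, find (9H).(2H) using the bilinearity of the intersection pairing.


Using bilinearity of the intersection pairing on a surface S:
(aH).(bH) = ab * (H.H)
We have H^2 = 3.
D.E = (9H).(2H) = 9*2*3
= 18*3
= 54

54


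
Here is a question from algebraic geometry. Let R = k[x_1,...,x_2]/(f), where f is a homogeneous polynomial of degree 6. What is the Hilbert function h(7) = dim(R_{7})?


For R = k[x_1,...,x_n]/(f) with f homogeneous of degree e:
The Hilbert series is (1 - t^e)/(1 - t)^n.
So h(d) = C(d+n-1, n-1) - C(d-e+n-1, n-1) for d >= e.
With n=2, e=6, d=7:
C(7+2-1, 2-1) = C(8, 1) = 8
C(7-6+2-1, 2-1) = C(2, 1) = 2
h(7) = 8 - 2 = 6

6


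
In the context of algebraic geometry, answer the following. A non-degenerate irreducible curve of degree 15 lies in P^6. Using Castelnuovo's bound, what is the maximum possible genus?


Castelnuovo's bound: write d - 1 = m(r-1) + epsilon with 0 <= epsilon < r-1.
d - 1 = 15 - 1 = 14
r - 1 = 6 - 1 = 5
14 = 2*5 + 4, so m = 2, epsilon = 4
pi(d, r) = m(m-1)(r-1)/2 + m*epsilon
= 2*1*5/2 + 2*4
= 10/2 + 8
= 5 + 8 = 13

13


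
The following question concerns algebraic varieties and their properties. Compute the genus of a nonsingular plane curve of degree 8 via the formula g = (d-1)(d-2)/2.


Using the genus formula for smooth plane curves:
g = (d-1)(d-2)/2
g = (8-1)(8-2)/2
g = 7*6/2
g = 42/2 = 21

21


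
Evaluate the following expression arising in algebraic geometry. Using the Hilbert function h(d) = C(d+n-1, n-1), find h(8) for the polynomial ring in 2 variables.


The Hilbert function for the polynomial ring in 2 variables is:
h(d) = C(d+n-1, n-1)
h(8) = C(8+2-1, 2-1) = C(9, 1)
= 9! / (1! * 8!)
= 9

9


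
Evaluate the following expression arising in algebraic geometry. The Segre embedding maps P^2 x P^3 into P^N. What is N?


The Segre embedding maps P^m x P^n into P^N via
all products of coordinates from each factor.
N = (m+1)(n+1) - 1
N = (2+1)(3+1) - 1
N = 3*4 - 1
N = 12 - 1 = 11

11


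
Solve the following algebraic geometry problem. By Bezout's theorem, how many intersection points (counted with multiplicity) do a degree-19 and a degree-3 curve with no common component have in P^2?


Bezout's theorem states the intersection count equals the product of degrees.
Intersection count = 19 * 3 = 57

57
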